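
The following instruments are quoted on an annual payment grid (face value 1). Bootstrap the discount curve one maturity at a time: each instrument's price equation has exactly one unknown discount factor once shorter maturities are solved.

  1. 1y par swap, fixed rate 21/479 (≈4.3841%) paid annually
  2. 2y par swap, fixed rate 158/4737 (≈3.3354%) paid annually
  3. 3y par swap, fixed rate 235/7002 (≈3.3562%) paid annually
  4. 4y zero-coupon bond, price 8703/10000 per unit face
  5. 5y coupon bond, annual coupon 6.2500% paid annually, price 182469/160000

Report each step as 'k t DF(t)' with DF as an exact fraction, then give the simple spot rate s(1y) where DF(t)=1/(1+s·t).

step 1 [1y] swap r/1=21/479: DF=(1 − 21/479·(0))/(1+21/479) = 479/500 ≈ 0.958000
step 2 [2y] swap r/1=158/4737: DF=(1 − 158/4737·(0.958000))/(1+158/4737) = 1171/1250 ≈ 0.936800
step 3 [3y] swap r/1=235/7002: DF=(1 − 235/7002·(0.958000+0.936800))/(1+235/7002) = 453/500 ≈ 0.906000
step 4 [4y] zero: DF = P = 8703/10000 ≈ 0.870300
step 5 [5y] bond c/1=1/16: DF=(182469/160000 − 1/16·(0.958000+0.936800+0.906000+0.870300))/(1+1/16) = 4287/5000 ≈ 0.857400

1 1 479/500
2 2 1171/1250
3 3 453/500
4 4 8703/10000
5 5 4287/5000
s(1y) = (1/(479/500) − 1)/(1) = 21/479 ≈ 4.3841%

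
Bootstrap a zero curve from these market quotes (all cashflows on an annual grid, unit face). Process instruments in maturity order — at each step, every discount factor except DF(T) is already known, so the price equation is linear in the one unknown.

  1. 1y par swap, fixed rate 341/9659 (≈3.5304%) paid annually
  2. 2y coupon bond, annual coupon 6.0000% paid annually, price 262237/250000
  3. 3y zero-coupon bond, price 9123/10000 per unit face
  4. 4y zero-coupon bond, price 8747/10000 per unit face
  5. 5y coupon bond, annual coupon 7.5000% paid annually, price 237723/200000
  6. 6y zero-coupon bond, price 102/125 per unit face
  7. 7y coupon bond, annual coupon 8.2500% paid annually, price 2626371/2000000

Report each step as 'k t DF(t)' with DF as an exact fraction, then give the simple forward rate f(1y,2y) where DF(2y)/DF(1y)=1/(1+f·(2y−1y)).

step 1 [1y] swap r/1=341/9659: DF=(1 − 341/9659·(0))/(1+341/9659) = 9659/10000 ≈ 0.965900
step 2 [2y] bond c/1=3/50: DF=(262237/250000 − 3/50·(0.965900))/(1+3/50) = 9349/10000 ≈ 0.934900
step 3 [3y] zero: DF = P = 9123/10000 ≈ 0.912300
step 4 [4y] zero: DF = P = 8747/10000 ≈ 0.874700
step 5 [5y] bond c/1=3/40: DF=(237723/200000 − 3/40·(0.965900+0.934900+0.912300+0.874700))/(1+3/40) = 2121/2500 ≈ 0.848400
step 6 [6y] zero: DF = P = 102/125 ≈ 0.816000
step 7 [7y] bond c/1=33/400: DF=(2626371/2000000 − 33/400·(0.965900+0.934900+0.912300+0.874700+0.848400+0.816000))/(1+33/400) = 2013/2500 ≈ 0.805200

1 1 9659/10000
2 2 9349/10000
3 3 9123/10000
4 4 8747/10000
5 5 2121/2500
6 6 102/125
7 7 2013/2500
f(1y,2y) = ((9659/10000)/(9349/10000) − 1)/(1) = 310/9349 ≈ 3.3159%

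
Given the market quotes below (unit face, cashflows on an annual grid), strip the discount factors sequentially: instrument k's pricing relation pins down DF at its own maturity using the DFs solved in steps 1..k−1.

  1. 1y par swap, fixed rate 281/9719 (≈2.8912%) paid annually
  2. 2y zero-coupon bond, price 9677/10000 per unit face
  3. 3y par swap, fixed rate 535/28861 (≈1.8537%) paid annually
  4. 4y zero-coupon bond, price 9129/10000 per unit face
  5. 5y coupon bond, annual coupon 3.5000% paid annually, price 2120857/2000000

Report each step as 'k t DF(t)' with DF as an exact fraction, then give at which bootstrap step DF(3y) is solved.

1 1 9719/10000
2 2 9677/10000
3 3 1893/2000
4 4 9129/10000
5 5 8961/10000
DF(3y) is solved at step 3

step 1 [1y] swap r/1=281/9719: DF=(1 − 281/9719·(0))/(1+281/9719) = 9719/10000 ≈ 0.971900
step 2 [2y] zero: DF = P = 9677/10000 ≈ 0.967700
step 3 [3y] swap r/1=535/28861: DF=(1 − 535/28861·(0.971900+0.967700))/(1+535/28861) = 1893/2000 ≈ 0.946500
step 4 [4y] zero: DF = P = 9129/10000 ≈ 0.912900
step 5 [5y] bond c/1=7/200: DF=(2120857/2000000 − 7/200·(0.971900+0.967700+0.946500+0.912900))/(1+7/200) = 8961/10000 ≈ 0.896100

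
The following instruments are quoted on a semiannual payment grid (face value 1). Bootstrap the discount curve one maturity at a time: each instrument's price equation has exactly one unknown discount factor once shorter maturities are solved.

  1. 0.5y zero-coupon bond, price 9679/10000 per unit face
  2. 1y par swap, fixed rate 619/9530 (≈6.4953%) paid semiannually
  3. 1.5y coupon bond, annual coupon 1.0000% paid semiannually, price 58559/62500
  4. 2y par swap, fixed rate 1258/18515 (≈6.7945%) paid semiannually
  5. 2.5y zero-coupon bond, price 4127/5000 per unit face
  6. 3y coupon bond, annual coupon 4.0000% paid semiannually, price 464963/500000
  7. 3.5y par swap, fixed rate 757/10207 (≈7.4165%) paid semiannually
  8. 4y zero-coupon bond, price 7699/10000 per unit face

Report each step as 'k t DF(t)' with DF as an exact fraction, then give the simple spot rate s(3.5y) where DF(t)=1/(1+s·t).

step 1 [0.5y] zero: DF = P = 9679/10000 ≈ 0.967900
step 2 [1y] swap r/2=619/19060: DF=(1 − 619/19060·(0.967900))/(1+619/19060) = 9381/10000 ≈ 0.938100
step 3 [1.5y] bond c/2=1/200: DF=(58559/62500 − 1/200·(0.967900+0.938100))/(1+1/200) = 2307/2500 ≈ 0.922800
step 4 [2y] swap r/2=629/18515: DF=(1 − 629/18515·(0.967900+0.938100+0.922800))/(1+629/18515) = 4371/5000 ≈ 0.874200
step 5 [2.5y] zero: DF = P = 4127/5000 ≈ 0.825400
step 6 [3y] bond c/2=1/50: DF=(464963/500000 − 1/50·(0.967900+0.938100+0.922800+0.874200+0.825400))/(1+1/50) = 8229/10000 ≈ 0.822900
step 7 [3.5y] swap r/2=757/20414: DF=(1 − 757/20414·(0.967900+0.938100+0.922800+0.874200+0.825400+0.822900))/(1+757/20414) = 7729/10000 ≈ 0.772900
step 8 [4y] zero: DF = P = 7699/10000 ≈ 0.769900

1 1/2 9679/10000
2 1 9381/10000
3 3/2 2307/2500
4 2 4371/5000
5 5/2 4127/5000
6 3 8229/10000
7 7/2 7729/10000
8 4 7699/10000
s(3.5y) = (1/(7729/10000) − 1)/(7/2) = 4542/54103 ≈ 8.3951%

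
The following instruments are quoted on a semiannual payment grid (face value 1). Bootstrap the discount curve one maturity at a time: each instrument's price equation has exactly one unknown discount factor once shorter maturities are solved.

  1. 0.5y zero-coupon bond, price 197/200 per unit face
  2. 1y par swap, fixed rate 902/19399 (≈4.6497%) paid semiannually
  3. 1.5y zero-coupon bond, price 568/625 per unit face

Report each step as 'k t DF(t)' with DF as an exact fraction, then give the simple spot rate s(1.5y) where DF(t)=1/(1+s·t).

step 1 [0.5y] zero: DF = P = 197/200 ≈ 0.985000
step 2 [1y] swap r/2=451/19399: DF=(1 − 451/19399·(0.985000))/(1+451/19399) = 9549/10000 ≈ 0.954900
step 3 [1.5y] zero: DF = P = 568/625 ≈ 0.908800

1 1/2 197/200
2 1 9549/10000
3 3/2 568/625
s(1.5y) = (1/(568/625) − 1)/(3/2) = 19/284 ≈ 6.6901%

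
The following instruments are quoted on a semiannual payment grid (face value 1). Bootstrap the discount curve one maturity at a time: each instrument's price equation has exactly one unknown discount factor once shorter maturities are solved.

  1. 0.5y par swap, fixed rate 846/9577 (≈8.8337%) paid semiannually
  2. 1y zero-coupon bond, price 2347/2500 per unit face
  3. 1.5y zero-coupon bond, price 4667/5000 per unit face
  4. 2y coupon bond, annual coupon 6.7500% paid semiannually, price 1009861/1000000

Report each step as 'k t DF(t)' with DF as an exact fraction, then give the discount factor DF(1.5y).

step 1 [0.5y] swap r/2=423/9577: DF=(1 − 423/9577·(0))/(1+423/9577) = 9577/10000 ≈ 0.957700
step 2 [1y] zero: DF = P = 2347/2500 ≈ 0.938800
step 3 [1.5y] zero: DF = P = 4667/5000 ≈ 0.933400
step 4 [2y] bond c/2=27/800: DF=(1009861/1000000 − 27/800·(0.957700+0.938800+0.933400))/(1+27/800) = 1769/2000 ≈ 0.884500

1 1/2 9577/10000
2 1 2347/2500
3 3/2 4667/5000
4 2 1769/2000
DF(1.5y) = 4667/5000 ≈ 0.933400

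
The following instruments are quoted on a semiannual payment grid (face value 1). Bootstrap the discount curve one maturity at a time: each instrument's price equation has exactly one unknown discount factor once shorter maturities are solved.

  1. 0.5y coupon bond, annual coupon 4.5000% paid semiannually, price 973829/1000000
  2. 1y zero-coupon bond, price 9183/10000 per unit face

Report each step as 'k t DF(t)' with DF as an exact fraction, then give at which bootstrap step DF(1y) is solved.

1 1/2 2381/2500
2 1 9183/10000
DF(1y) is solved at step 2

step 1 [0.5y] bond c/2=9/400: DF=(973829/1000000 − 9/400·(0))/(1+9/400) = 2381/2500 ≈ 0.952400
step 2 [1y] zero: DF = P = 9183/10000 ≈ 0.918300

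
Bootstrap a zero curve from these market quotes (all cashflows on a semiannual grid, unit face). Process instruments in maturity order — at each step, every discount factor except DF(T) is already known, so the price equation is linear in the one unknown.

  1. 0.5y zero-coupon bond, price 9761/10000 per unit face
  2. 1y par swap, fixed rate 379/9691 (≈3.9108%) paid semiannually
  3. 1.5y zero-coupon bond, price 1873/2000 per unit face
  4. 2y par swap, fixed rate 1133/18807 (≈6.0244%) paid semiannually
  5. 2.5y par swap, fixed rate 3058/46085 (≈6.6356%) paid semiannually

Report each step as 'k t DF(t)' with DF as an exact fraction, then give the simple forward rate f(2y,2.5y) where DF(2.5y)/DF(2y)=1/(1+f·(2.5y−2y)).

1 1/2 9761/10000
2 1 9621/10000
3 3/2 1873/2000
4 2 8867/10000
5 5/2 8471/10000
f(2y,2.5y) = ((8867/10000)/(8471/10000) − 1)/(1/2) = 792/8471 ≈ 9.3495%

step 1 [0.5y] zero: DF = P = 9761/10000 ≈ 0.976100
step 2 [1y] swap r/2=379/19382: DF=(1 − 379/19382·(0.976100))/(1+379/19382) = 9621/10000 ≈ 0.962100
step 3 [1.5y] zero: DF = P = 1873/2000 ≈ 0.936500
step 4 [2y] swap r/2=1133/37614: DF=(1 − 1133/37614·(0.976100+0.962100+0.936500))/(1+1133/37614) = 8867/10000 ≈ 0.886700
step 5 [2.5y] swap r/2=1529/46085: DF=(1 − 1529/46085·(0.976100+0.962100+0.936500+0.886700))/(1+1529/46085) = 8471/10000 ≈ 0.847100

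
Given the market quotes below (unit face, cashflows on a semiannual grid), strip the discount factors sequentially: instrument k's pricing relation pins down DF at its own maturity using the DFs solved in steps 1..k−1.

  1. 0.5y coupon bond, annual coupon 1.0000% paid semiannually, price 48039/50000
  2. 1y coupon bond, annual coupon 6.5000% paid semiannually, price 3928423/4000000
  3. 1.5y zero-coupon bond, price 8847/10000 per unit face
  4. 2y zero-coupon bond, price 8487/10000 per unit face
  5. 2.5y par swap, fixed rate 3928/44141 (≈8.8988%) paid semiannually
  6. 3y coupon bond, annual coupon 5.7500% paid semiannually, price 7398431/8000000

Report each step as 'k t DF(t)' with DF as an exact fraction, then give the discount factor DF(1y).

step 1 [0.5y] bond c/2=1/200: DF=(48039/50000 − 1/200·(0))/(1+1/200) = 239/250 ≈ 0.956000
step 2 [1y] bond c/2=13/400: DF=(3928423/4000000 − 13/400·(0.956000))/(1+13/400) = 9211/10000 ≈ 0.921100
step 3 [1.5y] zero: DF = P = 8847/10000 ≈ 0.884700
step 4 [2y] zero: DF = P = 8487/10000 ≈ 0.848700
step 5 [2.5y] swap r/2=1964/44141: DF=(1 − 1964/44141·(0.956000+0.921100+0.884700+0.848700))/(1+1964/44141) = 2009/2500 ≈ 0.803600
step 6 [3y] bond c/2=23/800: DF=(7398431/8000000 − 23/800·(0.956000+0.921100+0.884700+0.848700+0.803600))/(1+23/800) = 1939/2500 ≈ 0.775600

1 1/2 239/250
2 1 9211/10000
3 3/2 8847/10000
4 2 8487/10000
5 5/2 2009/2500
6 3 1939/2500
DF(1y) = 9211/10000 ≈ 0.921100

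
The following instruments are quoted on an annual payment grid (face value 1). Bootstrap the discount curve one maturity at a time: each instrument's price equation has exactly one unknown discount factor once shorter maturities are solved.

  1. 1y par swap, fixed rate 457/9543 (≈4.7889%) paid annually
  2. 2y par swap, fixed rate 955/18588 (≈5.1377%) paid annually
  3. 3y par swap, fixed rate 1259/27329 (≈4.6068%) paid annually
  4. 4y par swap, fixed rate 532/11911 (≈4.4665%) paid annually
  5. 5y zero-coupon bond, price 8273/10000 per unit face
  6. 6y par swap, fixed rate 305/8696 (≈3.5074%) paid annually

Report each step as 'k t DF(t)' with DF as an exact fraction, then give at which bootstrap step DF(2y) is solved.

step 1 [1y] swap r/1=457/9543: DF=(1 − 457/9543·(0))/(1+457/9543) = 9543/10000 ≈ 0.954300
step 2 [2y] swap r/1=955/18588: DF=(1 − 955/18588·(0.954300))/(1+955/18588) = 1809/2000 ≈ 0.904500
step 3 [3y] swap r/1=1259/27329: DF=(1 − 1259/27329·(0.954300+0.904500))/(1+1259/27329) = 8741/10000 ≈ 0.874100
step 4 [4y] swap r/1=532/11911: DF=(1 − 532/11911·(0.954300+0.904500+0.874100))/(1+532/11911) = 2101/2500 ≈ 0.840400
step 5 [5y] zero: DF = P = 8273/10000 ≈ 0.827300
step 6 [6y] swap r/1=305/8696: DF=(1 − 305/8696·(0.954300+0.904500+0.874100+0.840400+0.827300))/(1+305/8696) = 817/1000 ≈ 0.817000

1 1 9543/10000
2 2 1809/2000
3 3 8741/10000
4 4 2101/2500
5 5 8273/10000
6 6 817/1000
DF(2y) is solved at step 2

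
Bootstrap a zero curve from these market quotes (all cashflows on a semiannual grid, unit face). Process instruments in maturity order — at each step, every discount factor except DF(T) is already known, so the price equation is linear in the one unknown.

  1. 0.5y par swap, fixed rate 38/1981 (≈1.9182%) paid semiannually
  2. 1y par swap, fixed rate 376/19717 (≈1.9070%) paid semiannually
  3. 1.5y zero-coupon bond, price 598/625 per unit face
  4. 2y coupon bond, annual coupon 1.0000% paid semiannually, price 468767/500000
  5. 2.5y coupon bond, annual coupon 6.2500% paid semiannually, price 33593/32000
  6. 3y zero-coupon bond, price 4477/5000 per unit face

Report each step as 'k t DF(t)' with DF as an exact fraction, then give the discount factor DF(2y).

step 1 [0.5y] swap r/2=19/1981: DF=(1 − 19/1981·(0))/(1+19/1981) = 1981/2000 ≈ 0.990500
step 2 [1y] swap r/2=188/19717: DF=(1 − 188/19717·(0.990500))/(1+188/19717) = 2453/2500 ≈ 0.981200
step 3 [1.5y] zero: DF = P = 598/625 ≈ 0.956800
step 4 [2y] bond c/2=1/200: DF=(468767/500000 − 1/200·(0.990500+0.981200+0.956800))/(1+1/200) = 9183/10000 ≈ 0.918300
step 5 [2.5y] bond c/2=1/32: DF=(33593/32000 − 1/32·(0.990500+0.981200+0.956800+0.918300))/(1+1/32) = 4507/5000 ≈ 0.901400
step 6 [3y] zero: DF = P = 4477/5000 ≈ 0.895400

1 1/2 1981/2000
2 1 2453/2500
3 3/2 598/625
4 2 9183/10000
5 5/2 4507/5000
6 3 4477/5000
DF(2y) = 9183/10000 ≈ 0.918300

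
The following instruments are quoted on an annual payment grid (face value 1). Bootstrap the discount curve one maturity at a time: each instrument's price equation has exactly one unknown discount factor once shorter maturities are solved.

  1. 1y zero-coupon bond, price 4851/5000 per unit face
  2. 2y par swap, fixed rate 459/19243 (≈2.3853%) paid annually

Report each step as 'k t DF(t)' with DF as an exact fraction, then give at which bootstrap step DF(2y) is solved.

1 1 4851/5000
2 2 9541/10000
DF(2y) is solved at step 2

step 1 [1y] zero: DF = P = 4851/5000 ≈ 0.970200
step 2 [2y] swap r/1=459/19243: DF=(1 − 459/19243·(0.970200))/(1+459/19243) = 9541/10000 ≈ 0.954100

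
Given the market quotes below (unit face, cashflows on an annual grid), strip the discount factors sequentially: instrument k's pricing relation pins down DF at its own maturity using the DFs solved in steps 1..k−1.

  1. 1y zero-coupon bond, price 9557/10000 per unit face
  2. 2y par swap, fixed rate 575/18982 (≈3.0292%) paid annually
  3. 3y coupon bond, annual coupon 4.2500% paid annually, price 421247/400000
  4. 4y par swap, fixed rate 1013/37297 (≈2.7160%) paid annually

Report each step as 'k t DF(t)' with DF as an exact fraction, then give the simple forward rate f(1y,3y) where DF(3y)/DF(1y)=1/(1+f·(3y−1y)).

1 1 9557/10000
2 2 377/400
3 3 583/625
4 4 8987/10000
f(1y,3y) = ((9557/10000)/(583/625) − 1)/(2) = 229/18656 ≈ 1.2275%

step 1 [1y] zero: DF = P = 9557/10000 ≈ 0.955700
step 2 [2y] swap r/1=575/18982: DF=(1 − 575/18982·(0.955700))/(1+575/18982) = 377/400 ≈ 0.942500
step 3 [3y] bond c/1=17/400: DF=(421247/400000 − 17/400·(0.955700+0.942500))/(1+17/400) = 583/625 ≈ 0.932800
step 4 [4y] swap r/1=1013/37297: DF=(1 − 1013/37297·(0.955700+0.942500+0.932800))/(1+1013/37297) = 8987/10000 ≈ 0.898700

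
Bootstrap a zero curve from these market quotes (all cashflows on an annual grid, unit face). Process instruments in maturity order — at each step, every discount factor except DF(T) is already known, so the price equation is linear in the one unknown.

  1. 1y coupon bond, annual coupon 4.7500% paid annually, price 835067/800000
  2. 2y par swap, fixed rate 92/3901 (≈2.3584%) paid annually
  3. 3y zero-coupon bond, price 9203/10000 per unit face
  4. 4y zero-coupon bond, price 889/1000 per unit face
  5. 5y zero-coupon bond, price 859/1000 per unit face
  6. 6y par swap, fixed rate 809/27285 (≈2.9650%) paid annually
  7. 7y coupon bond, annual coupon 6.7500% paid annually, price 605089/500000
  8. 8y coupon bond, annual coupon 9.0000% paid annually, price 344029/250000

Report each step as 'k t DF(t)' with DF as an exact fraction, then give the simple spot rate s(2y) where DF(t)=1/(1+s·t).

step 1 [1y] bond c/1=19/400: DF=(835067/800000 − 19/400·(0))/(1+19/400) = 1993/2000 ≈ 0.996500
step 2 [2y] swap r/1=92/3901: DF=(1 − 92/3901·(0.996500))/(1+92/3901) = 477/500 ≈ 0.954000
step 3 [3y] zero: DF = P = 9203/10000 ≈ 0.920300
step 4 [4y] zero: DF = P = 889/1000 ≈ 0.889000
step 5 [5y] zero: DF = P = 859/1000 ≈ 0.859000
step 6 [6y] swap r/1=809/27285: DF=(1 − 809/27285·(0.996500+0.954000+0.920300+0.889000+0.859000))/(1+809/27285) = 4191/5000 ≈ 0.838200
step 7 [7y] bond c/1=27/400: DF=(605089/500000 − 27/400·(0.996500+0.954000+0.920300+0.889000+0.859000+0.838200))/(1+27/400) = 3943/5000 ≈ 0.788600
step 8 [8y] bond c/1=9/100: DF=(344029/250000 − 9/100·(0.996500+0.954000+0.920300+0.889000+0.859000+0.838200+0.788600))/(1+9/100) = 1867/2500 ≈ 0.746800

1 1 1993/2000
2 2 477/500
3 3 9203/10000
4 4 889/1000
5 5 859/1000
6 6 4191/5000
7 7 3943/5000
8 8 1867/2500
s(2y) = (1/(477/500) − 1)/(2) = 23/954 ≈ 2.4109%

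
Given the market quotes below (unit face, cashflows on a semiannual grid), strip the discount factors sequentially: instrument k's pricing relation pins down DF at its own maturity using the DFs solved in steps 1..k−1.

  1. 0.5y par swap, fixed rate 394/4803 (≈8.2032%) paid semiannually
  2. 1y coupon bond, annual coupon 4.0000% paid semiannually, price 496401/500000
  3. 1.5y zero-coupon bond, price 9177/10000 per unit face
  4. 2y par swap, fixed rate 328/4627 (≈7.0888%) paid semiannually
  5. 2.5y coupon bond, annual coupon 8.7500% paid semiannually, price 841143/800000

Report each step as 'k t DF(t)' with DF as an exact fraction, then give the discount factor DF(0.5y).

step 1 [0.5y] swap r/2=197/4803: DF=(1 − 197/4803·(0))/(1+197/4803) = 4803/5000 ≈ 0.960600
step 2 [1y] bond c/2=1/50: DF=(496401/500000 − 1/50·(0.960600))/(1+1/50) = 1909/2000 ≈ 0.954500
step 3 [1.5y] zero: DF = P = 9177/10000 ≈ 0.917700
step 4 [2y] swap r/2=164/4627: DF=(1 − 164/4627·(0.960600+0.954500+0.917700))/(1+164/4627) = 543/625 ≈ 0.868800
step 5 [2.5y] bond c/2=7/160: DF=(841143/800000 − 7/160·(0.960600+0.954500+0.917700+0.868800))/(1+7/160) = 4261/5000 ≈ 0.852200

1 1/2 4803/5000
2 1 1909/2000
3 3/2 9177/10000
4 2 543/625
5 5/2 4261/5000
DF(0.5y) = 4803/5000 ≈ 0.960600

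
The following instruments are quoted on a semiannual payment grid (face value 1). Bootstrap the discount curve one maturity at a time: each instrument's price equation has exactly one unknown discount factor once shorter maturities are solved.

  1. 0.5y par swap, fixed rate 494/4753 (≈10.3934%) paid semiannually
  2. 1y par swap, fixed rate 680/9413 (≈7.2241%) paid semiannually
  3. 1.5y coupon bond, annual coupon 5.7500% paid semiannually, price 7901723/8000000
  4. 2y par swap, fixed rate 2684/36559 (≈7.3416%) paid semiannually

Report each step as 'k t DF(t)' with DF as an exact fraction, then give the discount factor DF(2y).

1 1/2 4753/5000
2 1 233/250
3 3/2 363/400
4 2 4329/5000
DF(2y) = 4329/5000 ≈ 0.865800

step 1 [0.5y] swap r/2=247/4753: DF=(1 − 247/4753·(0))/(1+247/4753) = 4753/5000 ≈ 0.950600
step 2 [1y] swap r/2=340/9413: DF=(1 − 340/9413·(0.950600))/(1+340/9413) = 233/250 ≈ 0.932000
step 3 [1.5y] bond c/2=23/800: DF=(7901723/8000000 − 23/800·(0.950600+0.932000))/(1+23/800) = 363/400 ≈ 0.907500
step 4 [2y] swap r/2=1342/36559: DF=(1 − 1342/36559·(0.950600+0.932000+0.907500))/(1+1342/36559) = 4329/5000 ≈ 0.865800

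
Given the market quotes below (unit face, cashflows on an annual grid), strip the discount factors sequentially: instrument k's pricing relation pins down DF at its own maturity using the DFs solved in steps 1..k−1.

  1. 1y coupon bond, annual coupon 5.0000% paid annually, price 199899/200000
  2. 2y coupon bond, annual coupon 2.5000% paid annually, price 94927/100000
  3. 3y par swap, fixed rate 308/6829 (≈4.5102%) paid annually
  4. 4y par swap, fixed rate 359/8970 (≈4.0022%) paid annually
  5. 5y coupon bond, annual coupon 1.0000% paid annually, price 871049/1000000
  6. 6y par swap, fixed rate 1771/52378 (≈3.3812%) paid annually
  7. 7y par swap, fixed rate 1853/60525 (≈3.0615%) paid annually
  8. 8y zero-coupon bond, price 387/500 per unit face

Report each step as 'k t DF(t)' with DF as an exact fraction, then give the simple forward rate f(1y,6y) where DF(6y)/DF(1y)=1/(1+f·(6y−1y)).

step 1 [1y] bond c/1=1/20: DF=(199899/200000 − 1/20·(0))/(1+1/20) = 9519/10000 ≈ 0.951900
step 2 [2y] bond c/1=1/40: DF=(94927/100000 − 1/40·(0.951900))/(1+1/40) = 9029/10000 ≈ 0.902900
step 3 [3y] swap r/1=308/6829: DF=(1 − 308/6829·(0.951900+0.902900))/(1+308/6829) = 548/625 ≈ 0.876800
step 4 [4y] swap r/1=359/8970: DF=(1 − 359/8970·(0.951900+0.902900+0.876800))/(1+359/8970) = 2141/2500 ≈ 0.856400
step 5 [5y] bond c/1=1/100: DF=(871049/1000000 − 1/100·(0.951900+0.902900+0.876800+0.856400))/(1+1/100) = 8269/10000 ≈ 0.826900
step 6 [6y] swap r/1=1771/52378: DF=(1 − 1771/52378·(0.951900+0.902900+0.876800+0.856400+0.826900))/(1+1771/52378) = 8229/10000 ≈ 0.822900
step 7 [7y] swap r/1=1853/60525: DF=(1 − 1853/60525·(0.951900+0.902900+0.876800+0.856400+0.826900+0.822900))/(1+1853/60525) = 8147/10000 ≈ 0.814700
step 8 [8y] zero: DF = P = 387/500 ≈ 0.774000

1 1 9519/10000
2 2 9029/10000
3 3 548/625
4 4 2141/2500
5 5 8269/10000
6 6 8229/10000
7 7 8147/10000
8 8 387/500
f(1y,6y) = ((9519/10000)/(8229/10000) − 1)/(5) = 86/2743 ≈ 3.1353%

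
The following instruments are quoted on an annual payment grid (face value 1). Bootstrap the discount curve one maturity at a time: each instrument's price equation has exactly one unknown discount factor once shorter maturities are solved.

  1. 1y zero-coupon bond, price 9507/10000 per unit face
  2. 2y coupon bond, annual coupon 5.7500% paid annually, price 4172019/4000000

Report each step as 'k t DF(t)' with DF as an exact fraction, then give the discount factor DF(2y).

step 1 [1y] zero: DF = P = 9507/10000 ≈ 0.950700
step 2 [2y] bond c/1=23/400: DF=(4172019/4000000 − 23/400·(0.950700))/(1+23/400) = 4673/5000 ≈ 0.934600

1 1 9507/10000
2 2 4673/5000
DF(2y) = 4673/5000 ≈ 0.934600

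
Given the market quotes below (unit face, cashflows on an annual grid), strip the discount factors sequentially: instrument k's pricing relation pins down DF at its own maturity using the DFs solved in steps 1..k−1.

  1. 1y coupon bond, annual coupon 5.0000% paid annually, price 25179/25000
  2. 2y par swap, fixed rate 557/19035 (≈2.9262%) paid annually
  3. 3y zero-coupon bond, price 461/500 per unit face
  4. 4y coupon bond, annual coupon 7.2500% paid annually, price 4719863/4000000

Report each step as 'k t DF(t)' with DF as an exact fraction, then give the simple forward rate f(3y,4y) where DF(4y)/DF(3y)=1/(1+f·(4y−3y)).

1 1 1199/1250
2 2 9443/10000
3 3 461/500
4 4 2273/2500
f(3y,4y) = ((461/500)/(2273/2500) − 1)/(1) = 32/2273 ≈ 1.4078%

step 1 [1y] bond c/1=1/20: DF=(25179/25000 − 1/20·(0))/(1+1/20) = 1199/1250 ≈ 0.959200
step 2 [2y] swap r/1=557/19035: DF=(1 − 557/19035·(0.959200))/(1+557/19035) = 9443/10000 ≈ 0.944300
step 3 [3y] zero: DF = P = 461/500 ≈ 0.922000
step 4 [4y] bond c/1=29/400: DF=(4719863/4000000 − 29/400·(0.959200+0.944300+0.922000))/(1+29/400) = 2273/2500 ≈ 0.909200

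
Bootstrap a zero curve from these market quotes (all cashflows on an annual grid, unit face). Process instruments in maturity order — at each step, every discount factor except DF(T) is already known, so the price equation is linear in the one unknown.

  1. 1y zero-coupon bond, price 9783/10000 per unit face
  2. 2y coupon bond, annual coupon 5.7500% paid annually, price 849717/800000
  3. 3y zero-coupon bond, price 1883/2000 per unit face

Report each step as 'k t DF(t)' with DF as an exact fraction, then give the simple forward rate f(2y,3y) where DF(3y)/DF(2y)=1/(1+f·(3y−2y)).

step 1 [1y] zero: DF = P = 9783/10000 ≈ 0.978300
step 2 [2y] bond c/1=23/400: DF=(849717/800000 − 23/400·(0.978300))/(1+23/400) = 1189/1250 ≈ 0.951200
step 3 [3y] zero: DF = P = 1883/2000 ≈ 0.941500

1 1 9783/10000
2 2 1189/1250
3 3 1883/2000
f(2y,3y) = ((1189/1250)/(1883/2000) − 1)/(1) = 97/9415 ≈ 1.0303%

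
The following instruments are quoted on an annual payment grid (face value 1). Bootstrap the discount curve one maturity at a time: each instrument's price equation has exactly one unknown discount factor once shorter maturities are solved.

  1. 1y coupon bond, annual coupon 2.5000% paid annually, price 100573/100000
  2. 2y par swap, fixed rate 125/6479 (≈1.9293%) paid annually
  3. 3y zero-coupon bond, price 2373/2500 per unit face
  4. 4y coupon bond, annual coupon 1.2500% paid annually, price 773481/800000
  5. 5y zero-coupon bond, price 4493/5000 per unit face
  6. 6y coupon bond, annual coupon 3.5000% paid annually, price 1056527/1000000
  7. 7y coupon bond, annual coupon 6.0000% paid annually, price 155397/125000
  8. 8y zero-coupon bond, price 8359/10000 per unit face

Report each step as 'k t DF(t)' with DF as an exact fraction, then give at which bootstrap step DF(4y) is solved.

step 1 [1y] bond c/1=1/40: DF=(100573/100000 − 1/40·(0))/(1+1/40) = 2453/2500 ≈ 0.981200
step 2 [2y] swap r/1=125/6479: DF=(1 − 125/6479·(0.981200))/(1+125/6479) = 77/80 ≈ 0.962500
step 3 [3y] zero: DF = P = 2373/2500 ≈ 0.949200
step 4 [4y] bond c/1=1/80: DF=(773481/800000 − 1/80·(0.981200+0.962500+0.949200))/(1+1/80) = 1149/1250 ≈ 0.919200
step 5 [5y] zero: DF = P = 4493/5000 ≈ 0.898600
step 6 [6y] bond c/1=7/200: DF=(1056527/1000000 − 7/200·(0.981200+0.962500+0.949200+0.919200+0.898600))/(1+7/200) = 1723/2000 ≈ 0.861500
step 7 [7y] bond c/1=3/50: DF=(155397/125000 − 3/50·(0.981200+0.962500+0.949200+0.919200+0.898600+0.861500))/(1+3/50) = 4287/5000 ≈ 0.857400
step 8 [8y] zero: DF = P = 8359/10000 ≈ 0.835900

1 1 2453/2500
2 2 77/80
3 3 2373/2500
4 4 1149/1250
5 5 4493/5000
6 6 1723/2000
7 7 4287/5000
8 8 8359/10000
DF(4y) is solved at step 4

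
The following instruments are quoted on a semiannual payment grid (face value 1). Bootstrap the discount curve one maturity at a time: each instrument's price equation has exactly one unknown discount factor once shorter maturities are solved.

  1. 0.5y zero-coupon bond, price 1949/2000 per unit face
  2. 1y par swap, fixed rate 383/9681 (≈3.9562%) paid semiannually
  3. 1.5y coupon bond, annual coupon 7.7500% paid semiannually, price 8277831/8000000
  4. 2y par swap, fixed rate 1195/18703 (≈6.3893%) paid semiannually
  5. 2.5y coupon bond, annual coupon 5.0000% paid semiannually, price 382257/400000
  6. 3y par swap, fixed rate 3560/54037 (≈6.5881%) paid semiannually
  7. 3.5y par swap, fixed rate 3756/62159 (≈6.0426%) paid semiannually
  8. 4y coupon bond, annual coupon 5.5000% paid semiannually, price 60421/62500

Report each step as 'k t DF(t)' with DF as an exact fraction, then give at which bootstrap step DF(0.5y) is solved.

step 1 [0.5y] zero: DF = P = 1949/2000 ≈ 0.974500
step 2 [1y] swap r/2=383/19362: DF=(1 − 383/19362·(0.974500))/(1+383/19362) = 9617/10000 ≈ 0.961700
step 3 [1.5y] bond c/2=31/800: DF=(8277831/8000000 − 31/800·(0.974500+0.961700))/(1+31/800) = 9239/10000 ≈ 0.923900
step 4 [2y] swap r/2=1195/37406: DF=(1 − 1195/37406·(0.974500+0.961700+0.923900))/(1+1195/37406) = 1761/2000 ≈ 0.880500
step 5 [2.5y] bond c/2=1/40: DF=(382257/400000 − 1/40·(0.974500+0.961700+0.923900+0.880500))/(1+1/40) = 8411/10000 ≈ 0.841100
step 6 [3y] swap r/2=1780/54037: DF=(1 − 1780/54037·(0.974500+0.961700+0.923900+0.880500+0.841100))/(1+1780/54037) = 411/500 ≈ 0.822000
step 7 [3.5y] swap r/2=1878/62159: DF=(1 − 1878/62159·(0.974500+0.961700+0.923900+0.880500+0.841100+0.822000))/(1+1878/62159) = 4061/5000 ≈ 0.812200
step 8 [4y] bond c/2=11/400: DF=(60421/62500 − 11/400·(0.974500+0.961700+0.923900+0.880500+0.841100+0.822000+0.812200))/(1+11/400) = 1549/2000 ≈ 0.774500

1 1/2 1949/2000
2 1 9617/10000
3 3/2 9239/10000
4 2 1761/2000
5 5/2 8411/10000
6 3 411/500
7 7/2 4061/5000
8 4 1549/2000
DF(0.5y) is solved at step 1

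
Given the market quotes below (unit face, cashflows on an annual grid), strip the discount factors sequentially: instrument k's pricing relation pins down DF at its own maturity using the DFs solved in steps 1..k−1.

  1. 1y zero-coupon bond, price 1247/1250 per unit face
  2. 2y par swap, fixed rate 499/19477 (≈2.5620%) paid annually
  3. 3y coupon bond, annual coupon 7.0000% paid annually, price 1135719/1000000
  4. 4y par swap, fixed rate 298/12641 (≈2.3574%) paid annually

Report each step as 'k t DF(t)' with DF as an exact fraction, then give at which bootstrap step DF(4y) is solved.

step 1 [1y] zero: DF = P = 1247/1250 ≈ 0.997600
step 2 [2y] swap r/1=499/19477: DF=(1 − 499/19477·(0.997600))/(1+499/19477) = 9501/10000 ≈ 0.950100
step 3 [3y] bond c/1=7/100: DF=(1135719/1000000 − 7/100·(0.997600+0.950100))/(1+7/100) = 467/500 ≈ 0.934000
step 4 [4y] swap r/1=298/12641: DF=(1 − 298/12641·(0.997600+0.950100+0.934000))/(1+298/12641) = 4553/5000 ≈ 0.910600

1 1 1247/1250
2 2 9501/10000
3 3 467/500
4 4 4553/5000
DF(4y) is solved at step 4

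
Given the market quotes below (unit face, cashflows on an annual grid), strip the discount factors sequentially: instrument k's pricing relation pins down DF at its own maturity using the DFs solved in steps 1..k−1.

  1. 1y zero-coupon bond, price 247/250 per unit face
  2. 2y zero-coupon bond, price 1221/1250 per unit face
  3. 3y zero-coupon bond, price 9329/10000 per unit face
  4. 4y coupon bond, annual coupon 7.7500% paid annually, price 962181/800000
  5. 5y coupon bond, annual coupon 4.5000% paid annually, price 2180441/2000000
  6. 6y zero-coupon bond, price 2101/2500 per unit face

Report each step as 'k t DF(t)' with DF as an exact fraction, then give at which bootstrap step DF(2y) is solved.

1 1 247/250
2 2 1221/1250
3 3 9329/10000
4 4 4539/5000
5 5 4397/5000
6 6 2101/2500
DF(2y) is solved at step 2

step 1 [1y] zero: DF = P = 247/250 ≈ 0.988000
step 2 [2y] zero: DF = P = 1221/1250 ≈ 0.976800
step 3 [3y] zero: DF = P = 9329/10000 ≈ 0.932900
step 4 [4y] bond c/1=31/400: DF=(962181/800000 − 31/400·(0.988000+0.976800+0.932900))/(1+31/400) = 4539/5000 ≈ 0.907800
step 5 [5y] bond c/1=9/200: DF=(2180441/2000000 − 9/200·(0.988000+0.976800+0.932900+0.907800))/(1+9/200) = 4397/5000 ≈ 0.879400
step 6 [6y] zero: DF = P = 2101/2500 ≈ 0.840400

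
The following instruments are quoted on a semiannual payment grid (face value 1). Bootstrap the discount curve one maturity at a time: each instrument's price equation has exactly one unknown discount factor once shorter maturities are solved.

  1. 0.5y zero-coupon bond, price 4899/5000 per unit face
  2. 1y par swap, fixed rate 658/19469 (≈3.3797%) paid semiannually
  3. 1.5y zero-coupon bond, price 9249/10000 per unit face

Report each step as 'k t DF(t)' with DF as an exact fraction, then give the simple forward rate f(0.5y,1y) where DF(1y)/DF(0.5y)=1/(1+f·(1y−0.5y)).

1 1/2 4899/5000
2 1 9671/10000
3 3/2 9249/10000
f(0.5y,1y) = ((4899/5000)/(9671/10000) − 1)/(1/2) = 254/9671 ≈ 2.6264%

step 1 [0.5y] zero: DF = P = 4899/5000 ≈ 0.979800
step 2 [1y] swap r/2=329/19469: DF=(1 − 329/19469·(0.979800))/(1+329/19469) = 9671/10000 ≈ 0.967100
step 3 [1.5y] zero: DF = P = 9249/10000 ≈ 0.924900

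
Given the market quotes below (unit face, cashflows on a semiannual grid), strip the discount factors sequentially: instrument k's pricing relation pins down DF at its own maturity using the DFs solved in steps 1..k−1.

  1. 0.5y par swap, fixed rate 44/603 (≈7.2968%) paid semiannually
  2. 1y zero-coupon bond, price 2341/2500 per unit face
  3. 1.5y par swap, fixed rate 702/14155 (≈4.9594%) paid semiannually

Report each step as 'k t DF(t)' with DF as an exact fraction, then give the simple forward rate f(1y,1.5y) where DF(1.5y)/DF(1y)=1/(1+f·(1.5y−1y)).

step 1 [0.5y] swap r/2=22/603: DF=(1 − 22/603·(0))/(1+22/603) = 603/625 ≈ 0.964800
step 2 [1y] zero: DF = P = 2341/2500 ≈ 0.936400
step 3 [1.5y] swap r/2=351/14155: DF=(1 − 351/14155·(0.964800+0.936400))/(1+351/14155) = 4649/5000 ≈ 0.929800

1 1/2 603/625
2 1 2341/2500
3 3/2 4649/5000
f(1y,1.5y) = ((2341/2500)/(4649/5000) − 1)/(1/2) = 66/4649 ≈ 1.4197%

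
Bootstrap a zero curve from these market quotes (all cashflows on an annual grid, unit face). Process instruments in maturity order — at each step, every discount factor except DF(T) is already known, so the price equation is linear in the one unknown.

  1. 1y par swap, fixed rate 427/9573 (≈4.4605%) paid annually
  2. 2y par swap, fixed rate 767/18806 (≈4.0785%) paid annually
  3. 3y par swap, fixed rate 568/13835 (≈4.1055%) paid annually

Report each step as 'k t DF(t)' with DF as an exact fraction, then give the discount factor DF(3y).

1 1 9573/10000
2 2 9233/10000
3 3 554/625
DF(3y) = 554/625 ≈ 0.886400

step 1 [1y] swap r/1=427/9573: DF=(1 − 427/9573·(0))/(1+427/9573) = 9573/10000 ≈ 0.957300
step 2 [2y] swap r/1=767/18806: DF=(1 − 767/18806·(0.957300))/(1+767/18806) = 9233/10000 ≈ 0.923300
step 3 [3y] swap r/1=568/13835: DF=(1 − 568/13835·(0.957300+0.923300))/(1+568/13835) = 554/625 ≈ 0.886400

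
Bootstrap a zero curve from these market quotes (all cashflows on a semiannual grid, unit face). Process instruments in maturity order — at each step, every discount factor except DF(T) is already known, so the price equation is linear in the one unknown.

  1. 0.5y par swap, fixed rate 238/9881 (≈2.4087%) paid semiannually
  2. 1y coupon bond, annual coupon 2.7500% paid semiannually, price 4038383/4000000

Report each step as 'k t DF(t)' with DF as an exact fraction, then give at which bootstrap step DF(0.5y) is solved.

1 1/2 9881/10000
2 1 393/400
DF(0.5y) is solved at step 1

step 1 [0.5y] swap r/2=119/9881: DF=(1 − 119/9881·(0))/(1+119/9881) = 9881/10000 ≈ 0.988100
step 2 [1y] bond c/2=11/800: DF=(4038383/4000000 − 11/800·(0.988100))/(1+11/800) = 393/400 ≈ 0.982500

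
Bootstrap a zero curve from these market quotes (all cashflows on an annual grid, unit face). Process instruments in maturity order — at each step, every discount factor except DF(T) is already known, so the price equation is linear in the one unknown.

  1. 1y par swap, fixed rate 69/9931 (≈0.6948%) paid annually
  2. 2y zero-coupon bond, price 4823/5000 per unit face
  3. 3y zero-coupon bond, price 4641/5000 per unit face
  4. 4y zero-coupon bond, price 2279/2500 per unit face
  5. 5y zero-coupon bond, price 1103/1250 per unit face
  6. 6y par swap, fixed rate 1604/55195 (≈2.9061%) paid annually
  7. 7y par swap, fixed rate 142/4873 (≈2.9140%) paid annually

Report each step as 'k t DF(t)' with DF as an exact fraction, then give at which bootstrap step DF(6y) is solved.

1 1 9931/10000
2 2 4823/5000
3 3 4641/5000
4 4 2279/2500
5 5 1103/1250
6 6 2099/2500
7 7 4077/5000
DF(6y) is solved at step 6

step 1 [1y] swap r/1=69/9931: DF=(1 − 69/9931·(0))/(1+69/9931) = 9931/10000 ≈ 0.993100
step 2 [2y] zero: DF = P = 4823/5000 ≈ 0.964600
step 3 [3y] zero: DF = P = 4641/5000 ≈ 0.928200
step 4 [4y] zero: DF = P = 2279/2500 ≈ 0.911600
step 5 [5y] zero: DF = P = 1103/1250 ≈ 0.882400
step 6 [6y] swap r/1=1604/55195: DF=(1 − 1604/55195·(0.993100+0.964600+0.928200+0.911600+0.882400))/(1+1604/55195) = 2099/2500 ≈ 0.839600
step 7 [7y] swap r/1=142/4873: DF=(1 − 142/4873·(0.993100+0.964600+0.928200+0.911600+0.882400+0.839600))/(1+142/4873) = 4077/5000 ≈ 0.815400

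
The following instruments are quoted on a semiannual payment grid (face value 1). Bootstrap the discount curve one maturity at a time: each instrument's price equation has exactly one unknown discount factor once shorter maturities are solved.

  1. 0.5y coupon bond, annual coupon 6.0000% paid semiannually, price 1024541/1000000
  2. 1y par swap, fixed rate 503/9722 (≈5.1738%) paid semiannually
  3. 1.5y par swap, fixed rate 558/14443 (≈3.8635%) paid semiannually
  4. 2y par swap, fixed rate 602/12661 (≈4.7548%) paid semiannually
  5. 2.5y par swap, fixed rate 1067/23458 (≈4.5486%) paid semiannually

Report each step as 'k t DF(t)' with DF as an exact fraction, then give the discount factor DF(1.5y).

step 1 [0.5y] bond c/2=3/100: DF=(1024541/1000000 − 3/100·(0))/(1+3/100) = 9947/10000 ≈ 0.994700
step 2 [1y] swap r/2=503/19444: DF=(1 − 503/19444·(0.994700))/(1+503/19444) = 9497/10000 ≈ 0.949700
step 3 [1.5y] swap r/2=279/14443: DF=(1 − 279/14443·(0.994700+0.949700))/(1+279/14443) = 4721/5000 ≈ 0.944200
step 4 [2y] swap r/2=301/12661: DF=(1 − 301/12661·(0.994700+0.949700+0.944200))/(1+301/12661) = 9097/10000 ≈ 0.909700
step 5 [2.5y] swap r/2=1067/46916: DF=(1 − 1067/46916·(0.994700+0.949700+0.944200+0.909700))/(1+1067/46916) = 8933/10000 ≈ 0.893300

1 1/2 9947/10000
2 1 9497/10000
3 3/2 4721/5000
4 2 9097/10000
5 5/2 8933/10000
DF(1.5y) = 4721/5000 ≈ 0.944200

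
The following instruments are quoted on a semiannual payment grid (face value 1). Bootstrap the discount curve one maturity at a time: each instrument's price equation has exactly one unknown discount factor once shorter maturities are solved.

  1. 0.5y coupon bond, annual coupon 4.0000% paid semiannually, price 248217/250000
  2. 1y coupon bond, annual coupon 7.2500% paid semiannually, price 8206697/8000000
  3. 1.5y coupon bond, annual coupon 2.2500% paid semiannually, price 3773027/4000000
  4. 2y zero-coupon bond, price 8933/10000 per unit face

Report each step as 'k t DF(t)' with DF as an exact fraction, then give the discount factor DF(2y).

step 1 [0.5y] bond c/2=1/50: DF=(248217/250000 − 1/50·(0))/(1+1/50) = 4867/5000 ≈ 0.973400
step 2 [1y] bond c/2=29/800: DF=(8206697/8000000 − 29/800·(0.973400))/(1+29/800) = 9559/10000 ≈ 0.955900
step 3 [1.5y] bond c/2=9/800: DF=(3773027/4000000 − 9/800·(0.973400+0.955900))/(1+9/800) = 9113/10000 ≈ 0.911300
step 4 [2y] zero: DF = P = 8933/10000 ≈ 0.893300

1 1/2 4867/5000
2 1 9559/10000
3 3/2 9113/10000
4 2 8933/10000
DF(2y) = 8933/10000 ≈ 0.893300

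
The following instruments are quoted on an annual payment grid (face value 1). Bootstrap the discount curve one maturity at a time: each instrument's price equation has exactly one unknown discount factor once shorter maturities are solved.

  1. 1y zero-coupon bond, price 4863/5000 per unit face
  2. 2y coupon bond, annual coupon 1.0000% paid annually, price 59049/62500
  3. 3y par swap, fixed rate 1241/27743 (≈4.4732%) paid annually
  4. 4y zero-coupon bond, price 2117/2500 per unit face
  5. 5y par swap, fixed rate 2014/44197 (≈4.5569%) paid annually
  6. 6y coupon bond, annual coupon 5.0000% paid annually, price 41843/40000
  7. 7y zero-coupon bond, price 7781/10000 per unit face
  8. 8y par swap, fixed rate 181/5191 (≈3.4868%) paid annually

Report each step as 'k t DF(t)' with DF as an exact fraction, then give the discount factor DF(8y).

1 1 4863/5000
2 2 4629/5000
3 3 8759/10000
4 4 2117/2500
5 5 3993/5000
6 6 3929/5000
7 7 7781/10000
8 8 7647/10000
DF(8y) = 7647/10000 ≈ 0.764700

step 1 [1y] zero: DF = P = 4863/5000 ≈ 0.972600
step 2 [2y] bond c/1=1/100: DF=(59049/62500 − 1/100·(0.972600))/(1+1/100) = 4629/5000 ≈ 0.925800
step 3 [3y] swap r/1=1241/27743: DF=(1 − 1241/27743·(0.972600+0.925800))/(1+1241/27743) = 8759/10000 ≈ 0.875900
step 4 [4y] zero: DF = P = 2117/2500 ≈ 0.846800
step 5 [5y] swap r/1=2014/44197: DF=(1 − 2014/44197·(0.972600+0.925800+0.875900+0.846800))/(1+2014/44197) = 3993/5000 ≈ 0.798600
step 6 [6y] bond c/1=1/20: DF=(41843/40000 − 1/20·(0.972600+0.925800+0.875900+0.846800+0.798600))/(1+1/20) = 3929/5000 ≈ 0.785800
step 7 [7y] zero: DF = P = 7781/10000 ≈ 0.778100
step 8 [8y] swap r/1=181/5191: DF=(1 − 181/5191·(0.972600+0.925800+0.875900+0.846800+0.798600+0.785800+0.778100))/(1+181/5191) = 7647/10000 ≈ 0.764700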